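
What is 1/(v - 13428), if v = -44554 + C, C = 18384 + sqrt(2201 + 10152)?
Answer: -39598/1567989251 - sqrt(12353)/1567989251 ≈ -2.5325e-5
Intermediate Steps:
C = 18384 + sqrt(12353) ≈ 18495.
v = -26170 + sqrt(12353) (v = -44554 + (18384 + sqrt(12353)) = -26170 + sqrt(12353) ≈ -26059.)
1/(v - 13428) = 1/((-26170 + sqrt(12353)) - 13428) = 1/(-39598 + sqrt(12353))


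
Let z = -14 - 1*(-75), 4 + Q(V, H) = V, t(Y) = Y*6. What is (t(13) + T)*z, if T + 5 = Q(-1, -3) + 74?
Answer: 8662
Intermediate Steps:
t(Y) = 6*Y
Q(V, H) = -4 + V
T = 64 (T = -5 + ((-4 - 1) + 74) = -5 + (-5 + 74) = -5 + 69 = 64)
z = 61 (z = -14 + 75 = 61)
(t(13) + T)*z = (6*13 + 64)*61 = (78 + 64)*61 = 142*61 = 8662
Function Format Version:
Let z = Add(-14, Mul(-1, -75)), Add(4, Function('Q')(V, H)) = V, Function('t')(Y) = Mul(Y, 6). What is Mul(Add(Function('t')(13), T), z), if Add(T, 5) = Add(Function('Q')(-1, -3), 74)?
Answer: 8662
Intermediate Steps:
Function('t')(Y) = Mul(6, Y)
Function('Q')(V, H) = Add(-4, V)
T = 64 (T = Add(-5, Add(Add(-4, -1), 74)) = Add(-5, Add(-5, 74)) = Add(-5, 69) = 64)
z = 61 (z = Add(-14, 75) = 61)
Mul(Add(Function('t')(13), T), z) = Mul(Add(Mul(6, 13), 64), 61) = Mul(Add(78, 64), 61) = Mul(142, 61) = 8662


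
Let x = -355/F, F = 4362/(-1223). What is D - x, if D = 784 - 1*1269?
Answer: -2549735/4362 ≈ -584.53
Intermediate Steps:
D = -485 (D = 784 - 1269 = -485)
F = -4362/1223 (F = 4362*(-1/1223) = -4362/1223 ≈ -3.5666)
x = 434165/4362 (x = -355/(-4362/1223) = -355*(-1223/4362) = 434165/4362 ≈ 99.533)
D - x = -485 - 1*434165/4362 = -485 - 434165/4362 = -2549735/4362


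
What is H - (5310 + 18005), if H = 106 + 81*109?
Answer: -14380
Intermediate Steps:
H = 8935 (H = 106 + 8829 = 8935)
H - (5310 + 18005) = 8935 - (5310 + 18005) = 8935 - 1*23315 = 8935 - 23315 = -14380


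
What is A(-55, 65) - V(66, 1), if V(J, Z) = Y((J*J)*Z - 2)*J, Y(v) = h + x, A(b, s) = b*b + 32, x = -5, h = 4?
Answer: 3123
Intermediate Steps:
A(b, s) = 32 + b**2 (A(b, s) = b**2 + 32 = 32 + b**2)
Y(v) = -1 (Y(v) = 4 - 5 = -1)
V(J, Z) = -J
A(-55, 65) - V(66, 1) = (32 + (-55)**2) - (-1)*66 = (32 + 3025) - 1*(-66) = 3057 + 66 = 3123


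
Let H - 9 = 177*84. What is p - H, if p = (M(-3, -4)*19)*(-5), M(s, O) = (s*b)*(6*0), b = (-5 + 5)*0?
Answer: -14877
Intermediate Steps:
b = 0 (b = 0*0 = 0)
M(s, O) = 0 (M(s, O) = (s*0)*(6*0) = 0*0 = 0)
p = 0 (p = (0*19)*(-5) = 0*(-5) = 0)
H = 14877 (H = 9 + 177*84 = 9 + 14868 = 14877)
p - H = 0 - 1*14877 = 0 - 14877 = -14877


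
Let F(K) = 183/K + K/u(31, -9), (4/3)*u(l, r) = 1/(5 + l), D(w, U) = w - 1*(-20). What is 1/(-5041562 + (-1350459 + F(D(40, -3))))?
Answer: -20/127782759 ≈ -1.5652e-7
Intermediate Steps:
D(w, U) = 20 + w (D(w, U) = w + 20 = 20 + w)
u(l, r) = 3/(4*(5 + l))
F(K) = 48*K + 183/K (F(K) = 183/K + K/((3/(4*(5 + 31)))) = 183/K + K/(((¾)/36)) = 183/K + K/(((¾)*(1/36))) = 183/K + K/(1/48) = 183/K + K*48 = 183/K + 48*K = 48*K + 183/K)
1/(-5041562 + (-1350459 + F(D(40, -3)))) = 1/(-5041562 + (-1350459 + (48*(20 + 40) + 183/(20 + 40)))) = 1/(-5041562 + (-1350459 + (48*60 + 183/60))) = 1/(-5041562 + (-1350459 + (2880 + 183*(1/60)))) = 1/(-5041562 + (-1350459 + (2880 + 61/20))) = 1/(-5041562 + (-1350459 + 57661/20)) = 1/(-5041562 - 26951519/20) = 1/(-127782759/20) = -20/127782759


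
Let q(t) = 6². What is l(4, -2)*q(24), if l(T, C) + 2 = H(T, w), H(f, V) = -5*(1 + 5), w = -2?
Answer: -1152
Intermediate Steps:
H(f, V) = -30 (H(f, V) = -5*6 = -30)
l(T, C) = -32 (l(T, C) = -2 - 30 = -32)
q(t) = 36
l(4, -2)*q(24) = -32*36 = -1152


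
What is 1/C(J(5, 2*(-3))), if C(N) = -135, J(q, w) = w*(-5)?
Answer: -1/135 ≈ -0.0074074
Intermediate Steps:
J(q, w) = -5*w
1/C(J(5, 2*(-3))) = 1/(-135) = -1/135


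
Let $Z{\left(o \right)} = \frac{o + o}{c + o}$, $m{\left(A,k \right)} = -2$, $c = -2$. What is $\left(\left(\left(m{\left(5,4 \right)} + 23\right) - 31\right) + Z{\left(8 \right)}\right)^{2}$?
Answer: $\frac{484}{9} \approx 53.778$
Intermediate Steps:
$Z{\left(o \right)} = \frac{2 o}{-2 + o}$ ($Z{\left(o \right)} = \frac{o + o}{-2 + o} = \frac{2 o}{-2 + o}$)
$\left(\left(\left(m{\left(5,4 \right)} + 23\right) - 31\right) + Z{\left(8 \right)}\right)^{2} = \left(\left(\left(-2 + 23\right) - 31\right) + 2 \cdot 8 \frac{1}{-2 + 8}\right)^{2} = \left(\left(21 - 31\right) + 2 \cdot 8 \cdot \frac{1}{6}\right)^{2} = \left(-10 + 2 \cdot 8 \cdot \frac{1}{6}\right)^{2} = \left(-10 + \frac{8}{3}\right)^{2} = \left(- \frac{22}{3}\right)^{2} = \frac{484}{9}$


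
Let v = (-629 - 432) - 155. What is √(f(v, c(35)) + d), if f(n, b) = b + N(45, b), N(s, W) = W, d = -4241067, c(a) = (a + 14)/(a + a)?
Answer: 4*I*√6626665/5 ≈ 2059.4*I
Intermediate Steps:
c(a) = (14 + a)/(2*a) (c(a) = (14 + a)/((2*a)) = (14 + a)*(1/(2*a)) = (14 + a)/(2*a))
v = -1216 (v = -1061 - 155 = -1216)
f(n, b) = 2*b (f(n, b) = b + b = 2*b)
√(f(v, c(35)) + d) = √(2*((½)*(14 + 35)/35) - 4241067) = √(2*((½)*(1/35)*49) - 4241067) = √(2*(7/10) - 4241067) = √(7/5 - 4241067) = √(-21205328/5) = 4*I*√6626665/5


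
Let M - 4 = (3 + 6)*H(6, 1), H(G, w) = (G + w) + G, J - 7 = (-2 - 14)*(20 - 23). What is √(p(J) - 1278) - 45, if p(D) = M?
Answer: -45 + I*√1157 ≈ -45.0 + 34.015*I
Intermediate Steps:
J = 55 (J = 7 + (-2 - 14)*(20 - 23) = 7 - 16*(-3) = 7 + 48 = 55)
H(G, w) = w + 2*G
M = 121 (M = 4 + (3 + 6)*(1 + 2*6) = 4 + 9*(1 + 12) = 4 + 9*13 = 4 + 117 = 121)
p(D) = 121
√(p(J) - 1278) - 45 = √(121 - 1278) - 45 = √(-1157) - 45 = I*√1157 - 45 = -45 + I*√1157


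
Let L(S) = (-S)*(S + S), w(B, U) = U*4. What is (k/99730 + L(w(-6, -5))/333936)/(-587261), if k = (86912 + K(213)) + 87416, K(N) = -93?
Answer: -726294437/244472623506126 ≈ -2.9709e-6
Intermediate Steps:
w(B, U) = 4*U
L(S) = -2*S**2 (L(S) = (-S)*(2*S) = -2*S**2)
k = 174235 (k = (86912 - 93) + 87416 = 86819 + 87416 = 174235)
(k/99730 + L(w(-6, -5))/333936)/(-587261) = (174235/99730 - 2*(4*(-5))**2/333936)/(-587261) = (174235*(1/99730) - 2*(-20)**2*(1/333936))*(-1/587261) = (34847/19946 - 2*400*(1/333936))*(-1/587261) = (34847/19946 - 800*1/333936)*(-1/587261) = (34847/19946 - 50/20871)*(-1/587261) = (726294437/416292966)*(-1/587261) = -726294437/244472623506126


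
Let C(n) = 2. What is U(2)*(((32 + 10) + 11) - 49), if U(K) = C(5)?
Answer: 8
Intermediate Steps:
U(K) = 2
U(2)*(((32 + 10) + 11) - 49) = 2*(((32 + 10) + 11) - 49) = 2*((42 + 11) - 49) = 2*(53 - 49) = 2*4 = 8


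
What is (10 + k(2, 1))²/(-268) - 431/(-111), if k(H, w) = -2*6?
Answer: 28766/7437 ≈ 3.8680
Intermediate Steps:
k(H, w) = -12
(10 + k(2, 1))²/(-268) - 431/(-111) = (10 - 12)²/(-268) - 431/(-111) = (-2)²*(-1/268) - 431*(-1/111) = 4*(-1/268) + 431/111 = -1/67 + 431/111 = 28766/7437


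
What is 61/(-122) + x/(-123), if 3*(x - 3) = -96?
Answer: -65/246 ≈ -0.26423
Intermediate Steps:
x = -29 (x = 3 + (1/3)*(-96) = 3 - 32 = -29)
61/(-122) + x/(-123) = 61/(-122) - 29/(-123) = 61*(-1/122) - 29*(-1/123) = -1/2 + 29/123 = -65/246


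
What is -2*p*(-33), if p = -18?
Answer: -1188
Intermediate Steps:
-2*p*(-33) = -2*(-18)*(-33) = 36*(-33) = -1188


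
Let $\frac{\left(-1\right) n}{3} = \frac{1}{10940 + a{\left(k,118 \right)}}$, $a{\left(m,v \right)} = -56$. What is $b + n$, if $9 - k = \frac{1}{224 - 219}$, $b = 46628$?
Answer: $\frac{169166383}{3628} \approx 46628.0$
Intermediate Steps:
$k = \frac{44}{5}$ ($k = 9 - \frac{1}{224 - 219} = 9 - \frac{1}{5} = \frac{44}{5} \approx 8.8$)
$n = - \frac{1}{3628}$ ($n = - \frac{3}{10940 - 56} = - \frac{3}{10884} = \left(-3\right) \frac{1}{10884} = - \frac{1}{3628} \approx -0.00027563$)
$b + n = 46628 - \frac{1}{3628} = \frac{169166383}{3628}$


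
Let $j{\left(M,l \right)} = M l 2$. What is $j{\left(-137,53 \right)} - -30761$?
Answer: $16239$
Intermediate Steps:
$j{\left(M,l \right)} = 2 M l$
$j{\left(-137,53 \right)} - -30761 = 2 \left(-137\right) 53 - -30761 = -14522 + 30761 = 16239$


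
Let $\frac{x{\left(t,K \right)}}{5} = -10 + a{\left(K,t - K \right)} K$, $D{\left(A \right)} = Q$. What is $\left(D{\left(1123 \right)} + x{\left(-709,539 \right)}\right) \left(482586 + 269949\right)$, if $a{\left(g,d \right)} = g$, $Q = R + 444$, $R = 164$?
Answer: $1093556018205$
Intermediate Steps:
$Q = 608$ ($Q = 164 + 444 = 608$)
$D{\left(A \right)} = 608$
$x{\left(t,K \right)} = -50 + 5 K^{2}$ ($x{\left(t,K \right)} = 5 \left(-10 + K K\right) = 5 \left(-10 + K^{2}\right) = -50 + 5 K^{2}$)
$\left(D{\left(1123 \right)} + x{\left(-709,539 \right)}\right) \left(482586 + 269949\right) = \left(608 - \left(50 - 5 \cdot 539^{2}\right)\right) \left(482586 + 269949\right) = \left(608 + \left(-50 + 5 \cdot 290521\right)\right) 752535 = \left(608 + \left(-50 + 1452605\right)\right) 752535 = \left(608 + 1452555\right) 752535 = 1453163 \cdot 752535 = 1093556018205$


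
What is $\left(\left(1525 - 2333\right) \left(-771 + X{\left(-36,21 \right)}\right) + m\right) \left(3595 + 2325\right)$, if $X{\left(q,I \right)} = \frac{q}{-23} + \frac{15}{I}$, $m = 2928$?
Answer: $\frac{594798502400}{161} \approx 3.6944 \cdot 10^{9}$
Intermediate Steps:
$X{\left(q,I \right)} = \frac{15}{I} - \frac{q}{23}$ ($X{\left(q,I \right)} = q \left(- \frac{1}{23}\right) + \frac{15}{I} = - \frac{q}{23} + \frac{15}{I} = \frac{15}{I} - \frac{q}{23}$)
$\left(\left(1525 - 2333\right) \left(-771 + X{\left(-36,21 \right)}\right) + m\right) \left(3595 + 2325\right) = \left(\left(1525 - 2333\right) \left(-771 + \left(\frac{15}{21} - - \frac{36}{23}\right)\right) + 2928\right) \left(3595 + 2325\right) = \left(- 808 \left(-771 + \left(15 \cdot \frac{1}{21} + \frac{36}{23}\right)\right) + 2928\right) 5920 = \left(- 808 \left(-771 + \left(\frac{5}{7} + \frac{36}{23}\right)\right) + 2928\right) 5920 = \left(- 808 \left(-771 + \frac{367}{161}\right) + 2928\right) 5920 = \left(\left(-808\right) \left(- \frac{123764}{161}\right) + 2928\right) 5920 = \left(\frac{100001312}{161} + 2928\right) 5920 = \frac{100472720}{161} \cdot 5920 = \frac{594798502400}{161}$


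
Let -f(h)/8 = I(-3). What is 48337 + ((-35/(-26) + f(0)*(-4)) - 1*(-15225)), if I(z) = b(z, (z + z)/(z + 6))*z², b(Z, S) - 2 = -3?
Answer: 1645159/26 ≈ 63275.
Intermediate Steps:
b(Z, S) = -1 (b(Z, S) = 2 - 3 = -1)
I(z) = -z²
f(h) = 72 (f(h) = -(-8)*(-3)² = -(-8)*9 = -8*(-9) = 72)
48337 + ((-35/(-26) + f(0)*(-4)) - 1*(-15225)) = 48337 + ((-35/(-26) + 72*(-4)) - 1*(-15225)) = 48337 + ((-35*(-1/26) - 288) + 15225) = 48337 + ((35/26 - 288) + 15225) = 48337 + (-7453/26 + 15225) = 48337 + 388397/26 = 1645159/26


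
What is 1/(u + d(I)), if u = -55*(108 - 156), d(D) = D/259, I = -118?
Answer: 259/683642 ≈ 0.00037885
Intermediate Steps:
d(D) = D/259 (d(D) = D*(1/259) = D/259)
u = 2640 (u = -55*(-48) = 2640)
1/(u + d(I)) = 1/(2640 + (1/259)*(-118)) = 1/(2640 - 118/259) = 1/(683642/259) = 259/683642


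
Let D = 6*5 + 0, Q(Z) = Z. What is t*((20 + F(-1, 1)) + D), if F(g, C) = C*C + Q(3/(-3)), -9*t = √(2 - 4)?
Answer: -50*I*√2/9 ≈ -7.8567*I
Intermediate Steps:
t = -I*√2/9 (t = -√(2 - 4)/9 = -I*√2/9 ≈ -0.15713*I)
F(g, C) = -1 + C² (F(g, C) = C*C + 3/(-3) = C² + 3*(-⅓) = C² - 1 = -1 + C²)
D = 30 (D = 30 + 0 = 30)
t*((20 + F(-1, 1)) + D) = (-I*√2/9)*((20 + (-1 + 1²)) + 30) = (-I*√2/9)*((20 + (-1 + 1)) + 30) = (-I*√2/9)*((20 + 0) + 30) = (-I*√2/9)*(20 + 30) = -I*√2/9*50 = -50*I*√2/9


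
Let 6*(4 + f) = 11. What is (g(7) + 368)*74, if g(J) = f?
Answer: 81215/3 ≈ 27072.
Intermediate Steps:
f = -13/6 (f = -4 + (⅙)*11 = -4 + 11/6 = -13/6 ≈ -2.1667)
g(J) = -13/6
(g(7) + 368)*74 = (-13/6 + 368)*74 = (2195/6)*74 = 81215/3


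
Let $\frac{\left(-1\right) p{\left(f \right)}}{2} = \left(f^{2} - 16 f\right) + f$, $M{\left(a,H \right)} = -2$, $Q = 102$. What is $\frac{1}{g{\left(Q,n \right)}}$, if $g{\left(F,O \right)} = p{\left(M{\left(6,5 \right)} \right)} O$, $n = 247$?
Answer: $- \frac{1}{16796} \approx -5.9538 \cdot 10^{-5}$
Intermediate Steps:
$p{\left(f \right)} = - 2 f^{2} + 30 f$ ($p{\left(f \right)} = - 2 \left(\left(f^{2} - 16 f\right) + f\right) = - 2 \left(f^{2} - 15 f\right) = - 2 f^{2} + 30 f$)
$g{\left(F,O \right)} = - 68 O$ ($g{\left(F,O \right)} = 2 \left(-2\right) \left(15 - -2\right) O = 2 \left(-2\right) \left(15 + 2\right) O = 2 \left(-2\right) 17 O = - 68 O$)
$\frac{1}{g{\left(Q,n \right)}} = \frac{1}{\left(-68\right) 247} = \frac{1}{-16796} = - \frac{1}{16796}$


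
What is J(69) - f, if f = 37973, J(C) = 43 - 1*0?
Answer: -37930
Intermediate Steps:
J(C) = 43 (J(C) = 43 + 0 = 43)
J(69) - f = 43 - 1*37973 = 43 - 37973 = -37930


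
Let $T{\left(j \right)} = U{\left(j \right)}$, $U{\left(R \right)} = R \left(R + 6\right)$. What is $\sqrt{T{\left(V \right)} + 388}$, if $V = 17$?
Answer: $\sqrt{779} \approx 27.911$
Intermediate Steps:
$U{\left(R \right)} = R \left(6 + R\right)$
$T{\left(j \right)} = j \left(6 + j\right)$
$\sqrt{T{\left(V \right)} + 388} = \sqrt{17 \left(6 + 17\right) + 388} = \sqrt{17 \cdot 23 + 388} = \sqrt{391 + 388} = \sqrt{779}$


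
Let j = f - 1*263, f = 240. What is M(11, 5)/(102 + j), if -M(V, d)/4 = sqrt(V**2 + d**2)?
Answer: -4*sqrt(146)/79 ≈ -0.61180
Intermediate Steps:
j = -23 (j = 240 - 1*263 = 240 - 263 = -23)
M(V, d) = -4*sqrt(V**2 + d**2)
M(11, 5)/(102 + j) = (-4*sqrt(11**2 + 5**2))/(102 - 23) = -4*sqrt(121 + 25)/79 = -4*sqrt(146)*(1/79) = -4*sqrt(146)/79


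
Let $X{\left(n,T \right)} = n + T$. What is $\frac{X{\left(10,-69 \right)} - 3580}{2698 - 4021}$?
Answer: $\frac{1213}{441} \approx 2.7506$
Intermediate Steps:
$X{\left(n,T \right)} = T + n$
$\frac{X{\left(10,-69 \right)} - 3580}{2698 - 4021} = \frac{\left(-69 + 10\right) - 3580}{2698 - 4021} = \frac{-59 - 3580}{-1323} = \left(-3639\right) \left(- \frac{1}{1323}\right) = \frac{1213}{441}$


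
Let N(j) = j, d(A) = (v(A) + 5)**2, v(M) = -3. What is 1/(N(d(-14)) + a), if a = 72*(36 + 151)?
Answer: 1/13468 ≈ 7.4250e-5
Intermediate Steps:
a = 13464 (a = 72*187 = 13464)
d(A) = 4 (d(A) = (-3 + 5)**2 = 2**2 = 4)
1/(N(d(-14)) + a) = 1/(4 + 13464) = 1/13468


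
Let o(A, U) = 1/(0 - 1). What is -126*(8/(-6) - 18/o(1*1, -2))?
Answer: -2100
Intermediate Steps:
o(A, U) = -1 (o(A, U) = 1/(-1) = -1)
-126*(8/(-6) - 18/o(1*1, -2)) = -126*(8/(-6) - 18/(-1)) = -126*(8*(-1/6) - 18*(-1)) = -126*(-4/3 + 18) = -126*50/3 = -2100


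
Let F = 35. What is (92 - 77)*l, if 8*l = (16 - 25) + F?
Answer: 195/4 ≈ 48.750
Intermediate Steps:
l = 13/4 (l = ((16 - 25) + 35)/8 = (-9 + 35)/8 = (⅛)*26 = 13/4 ≈ 3.2500)
(92 - 77)*l = (92 - 77)*(13/4) = 15*(13/4) = 195/4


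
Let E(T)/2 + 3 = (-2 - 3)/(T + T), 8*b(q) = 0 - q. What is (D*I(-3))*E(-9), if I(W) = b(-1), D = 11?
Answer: -539/72 ≈ -7.4861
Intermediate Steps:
b(q) = -q/8 (b(q) = (0 - q)/8 = (-q)/8 = -q/8)
I(W) = ⅛ (I(W) = -⅛*(-1) = ⅛)
E(T) = -6 - 5/T (E(T) = -6 + 2*((-2 - 3)/(T + T)) = -6 + 2*(-5*1/(2*T)) = -6 + 2*(-5/(2*T)) = -6 - 5/T)
(D*I(-3))*E(-9) = (11*(⅛))*(-6 - 5/(-9)) = 11*(-6 - 5*(-⅑))/8 = 11*(-6 + 5/9)/8 = (11/8)*(-49/9) = -539/72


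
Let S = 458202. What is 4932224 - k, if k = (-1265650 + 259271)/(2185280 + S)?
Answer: 13038246370347/2643482 ≈ 4.9322e+6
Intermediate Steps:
k = -1006379/2643482 (k = (-1265650 + 259271)/(2185280 + 458202) = -1006379/2643482 ≈ -0.38070)
4932224 - k = 4932224 - 1*(-1006379/2643482) = 4932224 + 1006379/2643482 = 13038246370347/2643482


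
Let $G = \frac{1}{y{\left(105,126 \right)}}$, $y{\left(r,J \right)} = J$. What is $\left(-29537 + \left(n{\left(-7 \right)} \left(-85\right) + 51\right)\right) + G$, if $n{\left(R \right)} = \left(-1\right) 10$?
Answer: $- \frac{3608135}{126} \approx -28636.0$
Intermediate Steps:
$n{\left(R \right)} = -10$
$G = \frac{1}{126} \approx 0.0079365$
$\left(-29537 + \left(n{\left(-7 \right)} \left(-85\right) + 51\right)\right) + G = \left(-29537 + \left(\left(-10\right) \left(-85\right) + 51\right)\right) + \frac{1}{126} = \left(-29537 + \left(850 + 51\right)\right) + \frac{1}{126} = \left(-29537 + 901\right) + \frac{1}{126} = -28636 + \frac{1}{126} = - \frac{3608135}{126}$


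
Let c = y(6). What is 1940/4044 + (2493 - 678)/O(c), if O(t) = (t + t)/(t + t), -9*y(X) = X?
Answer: 1835450/1011 ≈ 1815.5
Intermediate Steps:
y(X) = -X/9
c = -⅔ (c = -⅑*6 = -⅔ ≈ -0.66667)
O(t) = 1 (O(t) = (2*t)/((2*t)) = (2*t)*(1/(2*t)) = 1)
1940/4044 + (2493 - 678)/O(c) = 1940/4044 + (2493 - 678)/1 = 1940*(1/4044) + 1815*1 = 485/1011 + 1815 = 1835450/1011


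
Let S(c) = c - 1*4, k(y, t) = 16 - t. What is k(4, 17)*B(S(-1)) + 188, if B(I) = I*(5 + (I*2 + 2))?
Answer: 173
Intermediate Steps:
S(c) = -4 + c (S(c) = c - 4 = -4 + c)
B(I) = I*(7 + 2*I) (B(I) = I*(5 + (2*I + 2)) = I*(5 + (2 + 2*I)) = I*(7 + 2*I))
k(4, 17)*B(S(-1)) + 188 = (16 - 1*17)*((-4 - 1)*(7 + 2*(-4 - 1))) + 188 = (16 - 17)*(-5*(7 + 2*(-5))) + 188 = -(-5)*(7 - 10) + 188 = -(-5)*(-3) + 188 = -1*15 + 188 = -15 + 188 = 173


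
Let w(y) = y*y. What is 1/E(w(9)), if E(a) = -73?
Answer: -1/73 ≈ -0.013699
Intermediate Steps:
w(y) = y²
1/E(w(9)) = 1/(-73) = -1/73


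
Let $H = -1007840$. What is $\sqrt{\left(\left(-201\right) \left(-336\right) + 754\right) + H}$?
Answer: $5 i \sqrt{37582} \approx 969.3 i$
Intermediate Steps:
$\sqrt{\left(\left(-201\right) \left(-336\right) + 754\right) + H} = \sqrt{\left(\left(-201\right) \left(-336\right) + 754\right) - 1007840} = \sqrt{\left(67536 + 754\right) - 1007840} = \sqrt{68290 - 1007840} = \sqrt{-939550} = 5 i \sqrt{37582}$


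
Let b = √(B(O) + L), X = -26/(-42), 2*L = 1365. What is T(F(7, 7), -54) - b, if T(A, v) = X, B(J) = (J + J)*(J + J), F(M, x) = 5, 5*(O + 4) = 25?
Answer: 13/21 - √2746/2 ≈ -25.582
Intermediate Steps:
O = 1 (O = -4 + (⅕)*25 = -4 + 5 = 1)
B(J) = 4*J² (B(J) = (2*J)*(2*J) = 4*J²)
L = 1365/2 (L = (½)*1365 = 1365/2 ≈ 682.50)
X = 13/21 (X = -26*(-1/42) = 13/21 ≈ 0.61905)
b = √2746/2 (b = √(4*1² + 1365/2) = √(4*1 + 1365/2) = √(4 + 1365/2) = √(1373/2) = √2746/2 ≈ 26.201)
T(A, v) = 13/21
T(F(7, 7), -54) - b = 13/21 - √2746/2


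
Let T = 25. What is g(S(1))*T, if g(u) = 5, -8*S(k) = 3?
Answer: 125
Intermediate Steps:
S(k) = -3/8 (S(k) = -1/8*3 = -3/8)
g(S(1))*T = 5*25 = 125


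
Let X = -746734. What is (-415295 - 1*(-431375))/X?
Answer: -8040/373367 ≈ -0.021534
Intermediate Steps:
(-415295 - 1*(-431375))/X = (-415295 - 1*(-431375))/(-746734) = (-415295 + 431375)*(-1/746734) = 16080*(-1/746734) = -8040/373367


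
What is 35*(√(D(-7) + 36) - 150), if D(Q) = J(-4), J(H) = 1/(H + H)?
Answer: -5250 + 35*√574/4 ≈ -5040.4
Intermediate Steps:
J(H) = 1/(2*H)
D(Q) = -⅛ (D(Q) = (½)/(-4) = (½)*(-¼) = -⅛)
35*(√(D(-7) + 36) - 150) = 35*(√(-⅛ + 36) - 150) = 35*(√(287/8) - 150) = 35*(√574/4 - 150) = 35*(-150 + √574/4) = -5250 + 35*√574/4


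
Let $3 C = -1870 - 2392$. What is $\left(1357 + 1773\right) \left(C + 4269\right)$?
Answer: $\frac{26745850}{3} \approx 8.9153 \cdot 10^{6}$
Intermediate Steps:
$C = - \frac{4262}{3}$ ($C = \frac{-1870 - 2392}{3} = \frac{1}{3} \left(-4262\right) = - \frac{4262}{3} \approx -1420.7$)
$\left(1357 + 1773\right) \left(C + 4269\right) = \left(1357 + 1773\right) \left(- \frac{4262}{3} + 4269\right) = 3130 \cdot \frac{8545}{3} = \frac{26745850}{3}$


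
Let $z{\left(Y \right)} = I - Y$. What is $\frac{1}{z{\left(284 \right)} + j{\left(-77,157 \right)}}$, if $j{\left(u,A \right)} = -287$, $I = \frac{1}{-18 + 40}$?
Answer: $- \frac{22}{12561} \approx -0.0017515$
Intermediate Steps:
$I = \frac{1}{22} \approx 0.045455$
$z{\left(Y \right)} = \frac{1}{22} - Y$
$\frac{1}{z{\left(284 \right)} + j{\left(-77,157 \right)}} = \frac{1}{\left(\frac{1}{22} - 284\right) - 287} = \frac{1}{- \frac{6247}{22} - 287} = \frac{1}{- \frac{12561}{22}} = - \frac{22}{12561}$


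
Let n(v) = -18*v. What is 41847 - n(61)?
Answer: 42945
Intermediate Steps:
41847 - n(61) = 41847 - (-18)*61 = 41847 - 1*(-1098) = 41847 + 1098 = 42945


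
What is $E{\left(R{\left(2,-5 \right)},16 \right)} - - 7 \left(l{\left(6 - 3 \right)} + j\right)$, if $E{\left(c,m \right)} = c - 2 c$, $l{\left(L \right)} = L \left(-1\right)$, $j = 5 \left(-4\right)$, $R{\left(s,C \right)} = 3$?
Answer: $-164$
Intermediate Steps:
$j = -20$
$l{\left(L \right)} = - L$
$E{\left(c,m \right)} = - c$
$E{\left(R{\left(2,-5 \right)},16 \right)} - - 7 \left(l{\left(6 - 3 \right)} + j\right) = \left(-1\right) 3 - - 7 \left(- (6 - 3) - 20\right) = -3 - - 7 \left(- (6 - 3) - 20\right) = -3 - - 7 \left(\left(-1\right) 3 - 20\right) = -3 - - 7 \left(-3 - 20\right) = -3 - \left(-7\right) \left(-23\right) = -3 - 161 = -164$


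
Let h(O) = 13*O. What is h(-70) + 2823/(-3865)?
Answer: -3519973/3865 ≈ -910.73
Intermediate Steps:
h(-70) + 2823/(-3865) = 13*(-70) + 2823/(-3865) = -910 + 2823*(-1/3865) = -910 - 2823/3865 = -3519973/3865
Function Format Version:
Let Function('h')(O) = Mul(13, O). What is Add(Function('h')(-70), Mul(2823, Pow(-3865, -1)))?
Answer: Rational(-3519973, 3865) ≈ -910.73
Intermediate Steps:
Add(Function('h')(-70), Mul(2823, Pow(-3865, -1))) = Add(Mul(13, -70), Mul(2823, Pow(-3865, -1))) = Add(-910, Mul(2823, Rational(-1, 3865))) = Add(-910, Rational(-2823, 3865)) = Rational(-3519973, 3865)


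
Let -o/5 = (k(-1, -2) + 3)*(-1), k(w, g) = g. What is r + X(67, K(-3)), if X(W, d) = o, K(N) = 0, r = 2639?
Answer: 2644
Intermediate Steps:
o = 5 (o = -5*(-2 + 3)*(-1) = -5*(-1) = 5)
X(W, d) = 5
r + X(67, K(-3)) = 2639 + 5 = 2644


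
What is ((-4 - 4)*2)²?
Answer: 256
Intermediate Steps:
((-4 - 4)*2)² = (-8*2)² = (-16)² = 256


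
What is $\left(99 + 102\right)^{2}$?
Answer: $40401$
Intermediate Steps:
$\left(99 + 102\right)^{2} = 201^{2} = 40401$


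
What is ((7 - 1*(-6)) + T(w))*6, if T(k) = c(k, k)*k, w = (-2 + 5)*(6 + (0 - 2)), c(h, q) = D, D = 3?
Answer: 294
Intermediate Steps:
c(h, q) = 3
w = 12 (w = 3*(6 - 2) = 3*4 = 12)
T(k) = 3*k
((7 - 1*(-6)) + T(w))*6 = ((7 - 1*(-6)) + 3*12)*6 = ((7 + 6) + 36)*6 = (13 + 36)*6 = 49*6 = 294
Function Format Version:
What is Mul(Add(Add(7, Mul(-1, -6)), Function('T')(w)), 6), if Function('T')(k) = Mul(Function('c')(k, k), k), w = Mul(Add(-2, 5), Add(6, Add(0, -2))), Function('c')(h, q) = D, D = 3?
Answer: 294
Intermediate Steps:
Function('c')(h, q) = 3
w = 12 (w = Mul(3, Add(6, -2)) = Mul(3, 4) = 12)
Function('T')(k) = Mul(3, k)
Mul(Add(Add(7, Mul(-1, -6)), Function('T')(w)), 6) = Mul(Add(Add(7, Mul(-1, -6)), Mul(3, 12)), 6) = Mul(Add(Add(7, 6), 36), 6) = Mul(Add(13, 36), 6) = Mul(49, 6) = 294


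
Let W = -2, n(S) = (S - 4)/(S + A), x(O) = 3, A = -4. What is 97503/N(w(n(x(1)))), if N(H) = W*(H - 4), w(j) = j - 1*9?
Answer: 32501/8 ≈ 4062.6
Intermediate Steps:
n(S) = 1 (n(S) = (S - 4)/(S - 4) = (-4 + S)/(-4 + S) = 1)
w(j) = -9 + j (w(j) = j - 9 = -9 + j)
N(H) = 8 - 2*H (N(H) = -2*(H - 4) = -2*(-4 + H) = 8 - 2*H)
97503/N(w(n(x(1)))) = 97503/(8 - 2*(-9 + 1)) = 97503/(8 - 2*(-8)) = 97503/(8 + 16) = 97503/24 = 97503*(1/24) = 32501/8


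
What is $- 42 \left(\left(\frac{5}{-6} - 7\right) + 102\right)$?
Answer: $-3955$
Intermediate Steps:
$- 42 \left(\left(\frac{5}{-6} - 7\right) + 102\right) = - 42 \left(\left(5 \left(- \frac{1}{6}\right) - 7\right) + 102\right) = - 42 \left(\left(- \frac{5}{6} - 7\right) + 102\right) = - 42 \left(- \frac{47}{6} + 102\right) = \left(-42\right) \frac{565}{6} = -3955$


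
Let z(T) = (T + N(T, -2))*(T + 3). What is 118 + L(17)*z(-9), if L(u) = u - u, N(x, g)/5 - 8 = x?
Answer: 118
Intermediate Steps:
N(x, g) = 40 + 5*x
L(u) = 0
z(T) = (3 + T)*(40 + 6*T) (z(T) = (T + (40 + 5*T))*(T + 3) = (40 + 6*T)*(3 + T) = (3 + T)*(40 + 6*T))
118 + L(17)*z(-9) = 118 + 0*(120 + 6*(-9)**2 + 58*(-9)) = 118 + 0*(120 + 6*81 - 522) = 118 + 0*(120 + 486 - 522) = 118 + 0*84 = 118 + 0 = 118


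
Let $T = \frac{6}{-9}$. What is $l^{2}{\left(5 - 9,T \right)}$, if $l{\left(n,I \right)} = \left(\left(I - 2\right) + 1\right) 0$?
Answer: $0$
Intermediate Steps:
$T = - \frac{2}{3}$ ($T = 6 \left(- \frac{1}{9}\right) = - \frac{2}{3} \approx -0.66667$)
$l{\left(n,I \right)} = 0$ ($l{\left(n,I \right)} = \left(\left(-2 + I\right) + 1\right) 0 = \left(-1 + I\right) 0 = 0$)
$l^{2}{\left(5 - 9,T \right)} = 0^{2} = 0$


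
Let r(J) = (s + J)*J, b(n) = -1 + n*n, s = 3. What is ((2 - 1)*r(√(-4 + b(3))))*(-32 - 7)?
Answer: -390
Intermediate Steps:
b(n) = -1 + n²
r(J) = J*(3 + J) (r(J) = (3 + J)*J = J*(3 + J))
((2 - 1)*r(√(-4 + b(3))))*(-32 - 7) = ((2 - 1)*(√(-4 + (-1 + 3²))*(3 + √(-4 + (-1 + 3²)))))*(-32 - 7) = (1*(√(-4 + (-1 + 9))*(3 + √(-4 + (-1 + 9)))))*(-39) = (1*(√(-4 + 8)*(3 + √(-4 + 8))))*(-39) = (1*(√4*(3 + √4)))*(-39) = (1*(2*(3 + 2)))*(-39) = (1*(2*5))*(-39) = (1*10)*(-39) = 10*(-39) = -390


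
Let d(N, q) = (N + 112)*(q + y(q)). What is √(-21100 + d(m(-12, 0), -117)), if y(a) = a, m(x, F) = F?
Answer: 2*I*√11827 ≈ 217.5*I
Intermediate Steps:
d(N, q) = 2*q*(112 + N) (d(N, q) = (N + 112)*(q + q) = (112 + N)*(2*q) = 2*q*(112 + N))
√(-21100 + d(m(-12, 0), -117)) = √(-21100 + 2*(-117)*(112 + 0)) = √(-21100 + 2*(-117)*112) = √(-21100 - 26208) = √(-47308) = 2*I*√11827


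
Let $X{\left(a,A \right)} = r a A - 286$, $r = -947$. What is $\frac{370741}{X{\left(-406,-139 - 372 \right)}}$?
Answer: $- \frac{370741}{196470588} \approx -0.001887$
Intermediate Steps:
$X{\left(a,A \right)} = -286 - 947 A a$ ($X{\left(a,A \right)} = - 947 a A - 286 = - 947 A a - 286 = -286 - 947 A a$)
$\frac{370741}{X{\left(-406,-139 - 372 \right)}} = \frac{370741}{-286 - 947 \left(-139 - 372\right) \left(-406\right)} = \frac{370741}{-286 - \left(-483917\right) \left(-406\right)} = \frac{370741}{-286 - 196470302} = \frac{370741}{-196470588} = 370741 \left(- \frac{1}{196470588}\right) = - \frac{370741}{196470588}$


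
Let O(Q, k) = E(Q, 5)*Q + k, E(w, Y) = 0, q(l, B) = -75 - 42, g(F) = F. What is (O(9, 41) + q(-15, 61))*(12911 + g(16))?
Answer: -982452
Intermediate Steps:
q(l, B) = -117
O(Q, k) = k (O(Q, k) = 0*Q + k = 0 + k = k)
(O(9, 41) + q(-15, 61))*(12911 + g(16)) = (41 - 117)*(12911 + 16) = -76*12927 = -982452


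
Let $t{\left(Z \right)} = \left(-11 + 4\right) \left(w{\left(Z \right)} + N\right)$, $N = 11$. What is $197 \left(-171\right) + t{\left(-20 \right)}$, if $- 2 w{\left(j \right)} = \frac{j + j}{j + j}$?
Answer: $- \frac{67521}{2} \approx -33761.0$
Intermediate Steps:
$w{\left(j \right)} = - \frac{1}{2}$ ($w{\left(j \right)} = - \frac{\left(j + j\right) \frac{1}{j + j}}{2} = - \frac{2 j \frac{1}{2 j}}{2} = \left(- \frac{1}{2}\right) 1 = - \frac{1}{2}$)
$t{\left(Z \right)} = - \frac{147}{2}$ ($t{\left(Z \right)} = \left(-11 + 4\right) \left(- \frac{1}{2} + 11\right) = \left(-7\right) \frac{21}{2} = - \frac{147}{2}$)
$197 \left(-171\right) + t{\left(-20 \right)} = 197 \left(-171\right) - \frac{147}{2} = -33687 - \frac{147}{2} = - \frac{67521}{2}$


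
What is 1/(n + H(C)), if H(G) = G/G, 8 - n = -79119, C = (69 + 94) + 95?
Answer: 1/79128 ≈ 1.2638e-5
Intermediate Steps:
C = 258 (C = 163 + 95 = 258)
n = 79127 (n = 8 - 1*(-79119) = 8 + 79119 = 79127)
H(G) = 1
1/(n + H(C)) = 1/(79127 + 1) = 1/79128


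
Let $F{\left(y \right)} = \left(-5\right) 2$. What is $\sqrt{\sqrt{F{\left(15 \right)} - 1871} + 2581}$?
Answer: $\sqrt{2581 + 3 i \sqrt{209}} \approx 50.805 + 0.4268 i$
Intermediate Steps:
$F{\left(y \right)} = -10$
$\sqrt{\sqrt{F{\left(15 \right)} - 1871} + 2581} = \sqrt{\sqrt{-10 - 1871} + 2581} = \sqrt{\sqrt{-1881} + 2581} = \sqrt{3 i \sqrt{209} + 2581} = \sqrt{2581 + 3 i \sqrt{209}}$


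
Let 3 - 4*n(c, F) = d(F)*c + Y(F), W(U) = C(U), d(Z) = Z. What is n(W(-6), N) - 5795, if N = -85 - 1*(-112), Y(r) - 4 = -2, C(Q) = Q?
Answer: -23017/4 ≈ -5754.3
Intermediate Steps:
Y(r) = 2 (Y(r) = 4 - 2 = 2)
W(U) = U
N = 27 (N = -85 + 112 = 27)
n(c, F) = ¼ - F*c/4 (n(c, F) = ¾ - (F*c + 2)/4 = ¾ - (2 + F*c)/4 = ¾ + (-½ - F*c/4) = ¼ - F*c/4)
n(W(-6), N) - 5795 = (¼ - ¼*27*(-6)) - 5795 = (¼ + 81/2) - 5795 = 163/4 - 5795 = -23017/4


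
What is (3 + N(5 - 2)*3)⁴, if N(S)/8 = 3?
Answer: 31640625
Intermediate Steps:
N(S) = 24 (N(S) = 8*3 = 24)
(3 + N(5 - 2)*3)⁴ = (3 + 24*3)⁴ = (3 + 72)⁴ = 75⁴ = 31640625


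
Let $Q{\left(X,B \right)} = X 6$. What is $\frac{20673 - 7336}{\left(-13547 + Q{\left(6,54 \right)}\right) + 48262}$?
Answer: $\frac{13337}{34751} \approx 0.38379$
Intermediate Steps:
$Q{\left(X,B \right)} = 6 X$
$\frac{20673 - 7336}{\left(-13547 + Q{\left(6,54 \right)}\right) + 48262} = \frac{20673 - 7336}{\left(-13547 + 6 \cdot 6\right) + 48262} = \frac{13337}{\left(-13547 + 36\right) + 48262} = \frac{13337}{-13511 + 48262} = \frac{13337}{34751}$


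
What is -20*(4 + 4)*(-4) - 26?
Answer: 614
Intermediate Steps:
-20*(4 + 4)*(-4) - 26 = -160*(-4) - 26 = -20*(-32) - 26 = 640 - 26 = 614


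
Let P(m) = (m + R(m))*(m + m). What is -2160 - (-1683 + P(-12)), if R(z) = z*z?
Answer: 2691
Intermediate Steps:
R(z) = z²
P(m) = 2*m*(m + m²) (P(m) = (m + m²)*(m + m) = (m + m²)*(2*m) = 2*m*(m + m²))
-2160 - (-1683 + P(-12)) = -2160 - (-1683 + 2*(-12)²*(1 - 12)) = -2160 - (-1683 + 2*144*(-11)) = -2160 - (-1683 - 3168) = -2160 - 1*(-4851) = -2160 + 4851 = 2691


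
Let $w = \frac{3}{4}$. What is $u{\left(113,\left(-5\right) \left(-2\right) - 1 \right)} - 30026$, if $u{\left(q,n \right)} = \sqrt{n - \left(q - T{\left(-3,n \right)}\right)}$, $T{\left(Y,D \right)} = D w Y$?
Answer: $-30026 + \frac{i \sqrt{497}}{2} \approx -30026.0 + 11.147 i$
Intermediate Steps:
$w = \frac{3}{4}$ ($w = 3 \cdot \frac{1}{4} = \frac{3}{4} \approx 0.75$)
$T{\left(Y,D \right)} = \frac{3 D Y}{4}$ ($T{\left(Y,D \right)} = D \frac{3}{4} Y = \frac{3 D}{4} Y = \frac{3 D Y}{4}$)
$u{\left(q,n \right)} = \sqrt{- q - \frac{5 n}{4}}$ ($u{\left(q,n \right)} = \sqrt{n + \left(\frac{3}{4} n \left(-3\right) - q\right)} = \sqrt{n - \left(q + \frac{9 n}{4}\right)} = \sqrt{- q - \frac{5 n}{4}}$)
$u{\left(113,\left(-5\right) \left(-2\right) - 1 \right)} - 30026 = \frac{\sqrt{- 5 \left(\left(-5\right) \left(-2\right) - 1\right) - 452}}{2} - 30026 = \frac{\sqrt{- 5 \left(10 - 1\right) - 452}}{2} - 30026 = \frac{\sqrt{\left(-5\right) 9 - 452}}{2} - 30026 = \frac{\sqrt{-45 - 452}}{2} - 30026 = \frac{\sqrt{-497}}{2} - 30026 = \frac{i \sqrt{497}}{2} - 30026 = -30026 + \frac{i \sqrt{497}}{2}$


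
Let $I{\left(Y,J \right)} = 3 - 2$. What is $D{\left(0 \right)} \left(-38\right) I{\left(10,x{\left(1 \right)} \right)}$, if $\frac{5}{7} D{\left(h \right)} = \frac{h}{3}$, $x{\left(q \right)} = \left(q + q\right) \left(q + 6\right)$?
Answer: $0$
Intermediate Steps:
$x{\left(q \right)} = 2 q \left(6 + q\right)$
$D{\left(h \right)} = \frac{7 h}{15}$ ($D{\left(h \right)} = \frac{7 \frac{h}{3}}{5} = \frac{7 h}{15}$)
$I{\left(Y,J \right)} = 1$ ($I{\left(Y,J \right)} = 3 - 2 = 1$)
$D{\left(0 \right)} \left(-38\right) I{\left(10,x{\left(1 \right)} \right)} = \frac{7}{15} \cdot 0 \left(-38\right) 1 = 0 \left(-38\right) 1 = 0 \cdot 1 = 0$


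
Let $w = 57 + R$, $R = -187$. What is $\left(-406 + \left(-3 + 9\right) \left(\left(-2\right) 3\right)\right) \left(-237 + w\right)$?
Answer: $162214$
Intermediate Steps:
$w = -130$ ($w = 57 - 187 = -130$)
$\left(-406 + \left(-3 + 9\right) \left(\left(-2\right) 3\right)\right) \left(-237 + w\right) = \left(-406 + \left(-3 + 9\right) \left(\left(-2\right) 3\right)\right) \left(-237 - 130\right) = \left(-406 + 6 \left(-6\right)\right) \left(-367\right) = \left(-406 - 36\right) \left(-367\right) = \left(-442\right) \left(-367\right) = 162214$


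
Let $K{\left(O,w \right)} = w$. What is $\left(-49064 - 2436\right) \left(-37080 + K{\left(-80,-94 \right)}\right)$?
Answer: $1914461000$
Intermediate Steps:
$\left(-49064 - 2436\right) \left(-37080 + K{\left(-80,-94 \right)}\right) = \left(-49064 - 2436\right) \left(-37080 - 94\right) = \left(-51500\right) \left(-37174\right) = 1914461000$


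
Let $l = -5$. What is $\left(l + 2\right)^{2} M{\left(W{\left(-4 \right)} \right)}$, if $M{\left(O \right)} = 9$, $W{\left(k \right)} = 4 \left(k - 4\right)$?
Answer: $81$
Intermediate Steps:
$W{\left(k \right)} = -16 + 4 k$ ($W{\left(k \right)} = 4 \left(-4 + k\right) = -16 + 4 k$)
$\left(l + 2\right)^{2} M{\left(W{\left(-4 \right)} \right)} = \left(-5 + 2\right)^{2} \cdot 9 = \left(-3\right)^{2} \cdot 9 = 9 \cdot 9 = 81$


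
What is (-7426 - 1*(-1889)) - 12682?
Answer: -18219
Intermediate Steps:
(-7426 - 1*(-1889)) - 12682 = (-7426 + 1889) - 12682 = -5537 - 12682 = -18219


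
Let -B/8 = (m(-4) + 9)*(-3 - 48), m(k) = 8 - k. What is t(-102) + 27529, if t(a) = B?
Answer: 36097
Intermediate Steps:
B = 8568 (B = -8*((8 - 1*(-4)) + 9)*(-3 - 48) = -8*((8 + 4) + 9)*(-51) = -8*(12 + 9)*(-51) = -168*(-51) = -8*(-1071) = 8568)
t(a) = 8568
t(-102) + 27529 = 8568 + 27529 = 36097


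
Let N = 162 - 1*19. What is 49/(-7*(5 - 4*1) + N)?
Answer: 49/136 ≈ 0.36029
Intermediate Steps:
N = 143 (N = 162 - 19 = 143)
49/(-7*(5 - 4*1) + N) = 49/(-7*(5 - 4*1) + 143) = 49/(-7*(5 - 4) + 143) = 49/(-7*1 + 143) = 49/(-7 + 143) = 49/136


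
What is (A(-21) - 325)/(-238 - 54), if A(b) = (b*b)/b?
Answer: 173/146 ≈ 1.1849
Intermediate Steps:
A(b) = b (A(b) = b²/b = b)
(A(-21) - 325)/(-238 - 54) = (-21 - 325)/(-238 - 54) = -346/(-292) = -346*(-1/292) = 173/146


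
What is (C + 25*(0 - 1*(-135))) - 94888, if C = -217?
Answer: -91730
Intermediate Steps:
(C + 25*(0 - 1*(-135))) - 94888 = (-217 + 25*(0 - 1*(-135))) - 94888 = (-217 + 25*(0 + 135)) - 94888 = (-217 + 25*135) - 94888 = (-217 + 3375) - 94888 = 3158 - 94888 = -91730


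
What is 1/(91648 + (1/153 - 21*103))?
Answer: 153/13691206 ≈ 1.1175e-5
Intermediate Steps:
1/(91648 + (1/153 - 21*103)) = 1/(91648 + (1/153 - 2163)) = 1/(91648 - 330938/153) = 1/(13691206/153) = 153/13691206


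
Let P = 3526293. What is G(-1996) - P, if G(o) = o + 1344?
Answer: -3526945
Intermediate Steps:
G(o) = 1344 + o
G(-1996) - P = (1344 - 1996) - 1*3526293 = -652 - 3526293 = -3526945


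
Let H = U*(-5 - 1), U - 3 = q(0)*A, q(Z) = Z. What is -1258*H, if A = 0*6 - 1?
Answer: 22644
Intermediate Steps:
A = -1 (A = 0 - 1 = -1)
U = 3 (U = 3 + 0*(-1) = 3 + 0 = 3)
H = -18 (H = 3*(-5 - 1) = 3*(-6) = -18)
-1258*H = -1258*(-18) = 22644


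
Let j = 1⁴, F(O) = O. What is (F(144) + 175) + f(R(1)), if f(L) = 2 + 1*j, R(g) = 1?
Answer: 322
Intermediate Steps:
j = 1
f(L) = 3 (f(L) = 2 + 1*1 = 2 + 1 = 3)
(F(144) + 175) + f(R(1)) = (144 + 175) + 3 = 319 + 3 = 322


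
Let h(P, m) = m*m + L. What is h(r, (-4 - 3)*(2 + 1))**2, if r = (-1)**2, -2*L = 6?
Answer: 191844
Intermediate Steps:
L = -3 (L = -1/2*6 = -3)
r = 1
h(P, m) = -3 + m**2 (h(P, m) = m*m - 3 = m**2 - 3 = -3 + m**2)
h(r, (-4 - 3)*(2 + 1))**2 = (-3 + ((-4 - 3)*(2 + 1))**2)**2 = (-3 + (-7*3)**2)**2 = (-3 + (-21)**2)**2 = (-3 + 441)**2 = 438**2 = 191844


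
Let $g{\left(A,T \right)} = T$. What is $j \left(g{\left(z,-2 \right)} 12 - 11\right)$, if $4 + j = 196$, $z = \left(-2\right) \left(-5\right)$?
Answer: $-6720$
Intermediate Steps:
$z = 10$
$j = 192$ ($j = -4 + 196 = 192$)
$j \left(g{\left(z,-2 \right)} 12 - 11\right) = 192 \left(\left(-2\right) 12 - 11\right) = 192 \left(-24 - 11\right) = 192 \left(-35\right) = -6720$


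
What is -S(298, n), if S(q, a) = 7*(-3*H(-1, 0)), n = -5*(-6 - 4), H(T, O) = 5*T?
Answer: -105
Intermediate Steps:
n = 50 (n = -5*(-10) = 50)
S(q, a) = 105 (S(q, a) = 7*(-15*(-1)) = 7*(-3*(-5)) = 7*15 = 105)
-S(298, n) = -1*105 = -105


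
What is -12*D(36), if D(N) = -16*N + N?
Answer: 6480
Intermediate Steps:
D(N) = -15*N
-12*D(36) = -(-180)*36 = -12*(-540) = 6480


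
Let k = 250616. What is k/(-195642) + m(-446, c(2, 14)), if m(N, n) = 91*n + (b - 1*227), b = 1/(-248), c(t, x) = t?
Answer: -1122856565/24259608 ≈ -46.285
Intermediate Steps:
b = -1/248 ≈ -0.0040323
m(N, n) = -56297/248 + 91*n (m(N, n) = 91*n + (-1/248 - 1*227) = 91*n + (-1/248 - 227) = 91*n - 56297/248 = -56297/248 + 91*n)
k/(-195642) + m(-446, c(2, 14)) = 250616/(-195642) + (-56297/248 + 91*2) = 250616*(-1/195642) + (-56297/248 + 182) = -125308/97821 - 11161/248 = -1122856565/24259608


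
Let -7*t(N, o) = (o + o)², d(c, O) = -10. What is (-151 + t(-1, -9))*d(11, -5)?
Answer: 13810/7 ≈ 1972.9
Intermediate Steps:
t(N, o) = -4*o²/7 (t(N, o) = -(o + o)²/7 = -4*o²/7)
(-151 + t(-1, -9))*d(11, -5) = (-151 - 4/7*(-9)²)*(-10) = (-151 - 4/7*81)*(-10) = (-151 - 324/7)*(-10) = -1381/7*(-10) = 13810/7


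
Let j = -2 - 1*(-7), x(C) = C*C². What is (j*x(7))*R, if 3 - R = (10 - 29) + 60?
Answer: -65170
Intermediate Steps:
x(C) = C³
j = 5 (j = -2 + 7 = 5)
R = -38 (R = 3 - ((10 - 29) + 60) = 3 - (-19 + 60) = 3 - 1*41 = 3 - 41 = -38)
(j*x(7))*R = (5*7³)*(-38) = (5*343)*(-38) = 1715*(-38) = -65170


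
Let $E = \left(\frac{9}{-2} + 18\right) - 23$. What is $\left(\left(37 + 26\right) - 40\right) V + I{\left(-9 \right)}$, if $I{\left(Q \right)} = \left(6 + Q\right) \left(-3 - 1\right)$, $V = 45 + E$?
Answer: $\frac{1657}{2} \approx 828.5$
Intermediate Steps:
$E = - \frac{19}{2}$ ($E = \left(9 \left(- \frac{1}{2}\right) + 18\right) - 23 = \left(- \frac{9}{2} + 18\right) - 23 = \frac{27}{2} - 23 = - \frac{19}{2} \approx -9.5$)
$V = \frac{71}{2}$ ($V = 45 - \frac{19}{2} = \frac{71}{2} \approx 35.5$)
$I{\left(Q \right)} = -24 - 4 Q$ ($I{\left(Q \right)} = \left(6 + Q\right) \left(-4\right) = -24 - 4 Q$)
$\left(\left(37 + 26\right) - 40\right) V + I{\left(-9 \right)} = \left(\left(37 + 26\right) - 40\right) \frac{71}{2} - -12 = \left(63 - 40\right) \frac{71}{2} + \left(-24 + 36\right) = 23 \cdot \frac{71}{2} + 12 = \frac{1633}{2} + 12 = \frac{1657}{2}$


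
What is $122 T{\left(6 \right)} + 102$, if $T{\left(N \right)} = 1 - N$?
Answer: $-508$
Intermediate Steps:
$122 T{\left(6 \right)} + 102 = 122 \left(1 - 6\right) + 102 = 122 \left(-5\right) + 102 = -610 + 102 = -508$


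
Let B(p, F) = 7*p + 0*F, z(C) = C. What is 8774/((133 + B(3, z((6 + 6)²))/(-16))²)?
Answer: 2246144/4439449 ≈ 0.50595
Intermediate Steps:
B(p, F) = 7*p (B(p, F) = 7*p + 0 = 7*p)
8774/((133 + B(3, z((6 + 6)²))/(-16))²) = 8774/((133 + (7*3)/(-16))²) = 8774/((133 + 21*(-1/16))²) = 8774/((133 - 21/16)²) = 8774/((2107/16)²) = 8774/(4439449/256) = 8774*(256/4439449) = 2246144/4439449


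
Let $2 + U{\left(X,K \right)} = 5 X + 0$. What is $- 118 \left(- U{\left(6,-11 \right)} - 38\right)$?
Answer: $7788$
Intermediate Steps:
$U{\left(X,K \right)} = -2 + 5 X$ ($U{\left(X,K \right)} = -2 + \left(5 X + 0\right) = -2 + 5 X$)
$- 118 \left(- U{\left(6,-11 \right)} - 38\right) = - 118 \left(- (-2 + 5 \cdot 6) - 38\right) = - 118 \left(- (-2 + 30) - 38\right) = - 118 \left(\left(-1\right) 28 - 38\right) = - 118 \left(-28 - 38\right) = \left(-118\right) \left(-66\right) = 7788$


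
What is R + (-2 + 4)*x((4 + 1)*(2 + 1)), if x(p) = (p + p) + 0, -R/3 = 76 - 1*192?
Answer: 408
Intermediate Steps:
R = 348 (R = -3*(76 - 1*192) = -3*(76 - 192) = -3*(-116) = 348)
x(p) = 2*p (x(p) = 2*p + 0 = 2*p)
R + (-2 + 4)*x((4 + 1)*(2 + 1)) = 348 + (-2 + 4)*(2*((4 + 1)*(2 + 1))) = 348 + 2*(2*(5*3)) = 348 + 2*(2*15) = 348 + 2*30 = 348 + 60 = 408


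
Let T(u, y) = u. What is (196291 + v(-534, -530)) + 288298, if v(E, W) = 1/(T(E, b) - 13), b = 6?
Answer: 265070182/547 ≈ 4.8459e+5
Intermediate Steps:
v(E, W) = 1/(-13 + E) (v(E, W) = 1/(E - 13) = 1/(-13 + E))
(196291 + v(-534, -530)) + 288298 = (196291 + 1/(-13 - 534)) + 288298 = (196291 + 1/(-547)) + 288298 = (196291 - 1/547) + 288298 = 107371176/547 + 288298 = 265070182/547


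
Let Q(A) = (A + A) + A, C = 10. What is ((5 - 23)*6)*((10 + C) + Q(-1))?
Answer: -1836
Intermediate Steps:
Q(A) = 3*A (Q(A) = 2*A + A = 3*A)
((5 - 23)*6)*((10 + C) + Q(-1)) = ((5 - 23)*6)*((10 + 10) + 3*(-1)) = (-18*6)*(20 - 3) = -108*17 = -1836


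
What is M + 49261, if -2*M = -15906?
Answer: 57214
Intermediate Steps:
M = 7953 (M = -1/2*(-15906) = 7953)
M + 49261 = 7953 + 49261 = 57214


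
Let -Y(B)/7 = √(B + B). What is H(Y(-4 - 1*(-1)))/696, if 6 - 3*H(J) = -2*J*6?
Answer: 1/348 - 7*I*√6/174 ≈ 0.0028736 - 0.098543*I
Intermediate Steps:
Y(B) = -7*√2*√B (Y(B) = -7*√(B + B) = -7*√2*√B)
H(J) = 2 + 4*J (H(J) = 2 - (-2*J)*6/3 = 2 - (-4)*J = 2 + 4*J)
H(Y(-4 - 1*(-1)))/696 = (2 + 4*(-7*√2*√(-4 - 1*(-1))))/696 = (2 + 4*(-7*√2*√(-4 + 1)))*(1/696) = (2 + 4*(-7*√2*√(-3)))*(1/696) = (2 + 4*(-7*√2*I*√3))*(1/696) = (2 + 4*(-7*I*√6))*(1/696) = (2 - 28*I*√6)*(1/696) = 1/348 - 7*I*√6/174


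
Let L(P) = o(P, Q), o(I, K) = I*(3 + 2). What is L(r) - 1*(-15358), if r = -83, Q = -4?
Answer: 14943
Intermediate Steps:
o(I, K) = 5*I (o(I, K) = I*5 = 5*I)
L(P) = 5*P
L(r) - 1*(-15358) = 5*(-83) - 1*(-15358) = -415 + 15358 = 14943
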